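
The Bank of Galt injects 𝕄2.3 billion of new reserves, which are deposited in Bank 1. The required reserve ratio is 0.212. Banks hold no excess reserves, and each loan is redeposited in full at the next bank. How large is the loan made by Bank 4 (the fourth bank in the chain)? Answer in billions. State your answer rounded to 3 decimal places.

Each bank lends a fraction (1 − rr) = 0.7880 of the deposit it receives, so Bank 4 receives 2.3·0.7880^3 and lends 2.3·0.7880^4 ≈ 0.8868 billion.

𝕄0.887 billion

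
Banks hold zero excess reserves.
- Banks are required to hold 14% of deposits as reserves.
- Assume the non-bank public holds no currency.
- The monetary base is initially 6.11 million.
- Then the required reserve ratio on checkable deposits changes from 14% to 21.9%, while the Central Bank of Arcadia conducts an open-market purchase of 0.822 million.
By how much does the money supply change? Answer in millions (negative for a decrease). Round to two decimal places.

-11.99 million

Before: m₁ = 1 / (0.14) ≈ 7.1429, MB₁ = 6.11, so M₁ = 7.1429 × 6.11 ≈ 43.6431 million.
After: m₂ = 1 / (0.219) ≈ 4.5662, MB₂ = 6.11 + 0.822 = 6.932, so M₂ = 4.5662 × 6.932 ≈ 31.6529 million.
ΔM = M₂ − M₁ = 31.6529 − 43.6431 = -11.9902 million.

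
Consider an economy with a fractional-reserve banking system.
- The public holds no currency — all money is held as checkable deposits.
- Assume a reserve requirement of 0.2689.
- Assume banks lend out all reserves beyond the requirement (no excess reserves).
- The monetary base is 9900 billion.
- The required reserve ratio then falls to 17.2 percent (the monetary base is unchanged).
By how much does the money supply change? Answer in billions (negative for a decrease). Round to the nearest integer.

20741 billion

Initially m₁ = 1 / (0.2689) ≈ 3.71885, so M₁ = 3.71885 × 9900 = 36816.615 billion.
After the change m₂ = 1 / (0.172) ≈ 5.81395, so M₂ = 5.81395 × 9900 = 57558.105 billion.
ΔM = M₂ − M₁ = 57558.105 − 36816.615 = 20741.49 billion.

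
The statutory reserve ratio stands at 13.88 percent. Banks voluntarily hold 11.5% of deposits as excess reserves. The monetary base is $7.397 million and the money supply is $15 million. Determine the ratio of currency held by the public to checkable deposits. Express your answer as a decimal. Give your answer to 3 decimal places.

Using m = M/MB = 15/7.397 ≈ 2.027849. From m = (1 + c)/(c + rr + e), rearranging gives 1 + c = m·(c + rr + e), so c·(1 − m) = m·(rr + e) − 1.
Hence c = [m·(rr + e) − 1]/(1 − m) = [2.027849 × (0.1388 + 0.115) − 1] / (1 − 2.027849) ≈ 0.472182.

0.472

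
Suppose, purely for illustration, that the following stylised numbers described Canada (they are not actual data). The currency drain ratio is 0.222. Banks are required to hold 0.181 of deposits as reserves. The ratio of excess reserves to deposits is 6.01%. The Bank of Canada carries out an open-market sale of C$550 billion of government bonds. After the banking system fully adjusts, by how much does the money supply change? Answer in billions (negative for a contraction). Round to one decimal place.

The money multiplier is m = (1 + c) / (rr + e + c) = (1 + 0.222) / (0.181 + 0.0601 + 0.222) ≈ 2.63874.
The sale removes 550 billion of base, so ΔM = m × ΔMB = 2.63874 × (−550) = -1451.307 billion.

-1451.3 billion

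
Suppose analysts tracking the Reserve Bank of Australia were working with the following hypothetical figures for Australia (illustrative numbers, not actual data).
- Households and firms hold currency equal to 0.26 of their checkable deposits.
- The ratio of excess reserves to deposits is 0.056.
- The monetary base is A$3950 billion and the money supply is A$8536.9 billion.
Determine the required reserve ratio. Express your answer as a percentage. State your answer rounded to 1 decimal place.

26.7%

Using m = M/MB = 8536.9/3950 ≈ 2.161241. Since m = (1 + c)/(c + rr + e), the denominator satisfies c + rr + e = (1 + c)/m = (1 + 0.26) / 2.161241 ≈ 0.582998.
With c = 0.26 and e = 0.056, the required reserve ratio is 0.582998 − 0.26 − 0.056 = 0.266998.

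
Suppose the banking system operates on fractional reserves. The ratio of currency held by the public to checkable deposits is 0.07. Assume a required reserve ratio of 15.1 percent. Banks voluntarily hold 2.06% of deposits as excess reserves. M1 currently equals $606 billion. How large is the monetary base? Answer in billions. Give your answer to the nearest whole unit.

The money multiplier is m = (1 + c) / (rr + e + c) = (1 + 0.07) / (0.151 + 0.0206 + 0.07) ≈ 4.4288.
MB = M / m = 606 / 4.4288 ≈ 136.8316 billion.

$137 billion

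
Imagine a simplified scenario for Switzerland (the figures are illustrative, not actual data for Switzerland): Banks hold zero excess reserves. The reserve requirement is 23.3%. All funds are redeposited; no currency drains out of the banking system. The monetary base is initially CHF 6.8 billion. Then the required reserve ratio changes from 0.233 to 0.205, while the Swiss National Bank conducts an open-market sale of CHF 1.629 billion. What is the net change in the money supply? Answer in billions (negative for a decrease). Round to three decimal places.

Before: m₁ = 1 / (0.233) ≈ 4.29185, MB₁ = 6.8, so M₁ = 4.29185 × 6.8 ≈ 29.1846 billion.
After: m₂ = 1 / (0.205) ≈ 4.87805, MB₂ = 6.8 − 1.629 = 5.171, so M₂ = 4.87805 × 5.171 ≈ 25.2244 billion.
ΔM = M₂ − M₁ = 25.2244 − 29.1846 = -3.9602 billion.

-3.960 billion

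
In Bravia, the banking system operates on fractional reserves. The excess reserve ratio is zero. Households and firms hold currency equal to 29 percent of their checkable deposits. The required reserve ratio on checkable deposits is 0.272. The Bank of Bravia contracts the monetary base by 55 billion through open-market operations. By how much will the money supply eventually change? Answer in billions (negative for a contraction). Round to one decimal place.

The money multiplier is m = (1 + c) / (rr + c) = (1 + 0.29) / (0.272 + 0.29) ≈ 2.2954.
The sale removes 55 billion of base, so ΔM = m × ΔMB = 2.2954 × (−55) = -126.247 billion.

-126.2 billion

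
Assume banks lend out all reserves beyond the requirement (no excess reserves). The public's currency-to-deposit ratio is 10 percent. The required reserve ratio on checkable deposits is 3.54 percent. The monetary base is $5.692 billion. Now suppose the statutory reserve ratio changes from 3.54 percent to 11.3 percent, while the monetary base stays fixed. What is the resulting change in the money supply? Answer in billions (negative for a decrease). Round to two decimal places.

Initially m₁ = (1 + 0.1) / (0.0354 + 0.1) ≈ 8.1241, so M₁ = 8.1241 × 5.692 ≈ 46.2424 billion.
After the change m₂ = (1 + 0.1) / (0.113 + 0.1) ≈ 5.1643, so M₂ = 5.1643 × 5.692 ≈ 29.3952 billion.
ΔM = M₂ − M₁ = 29.3952 − 46.2424 = -16.8472 billion.

-16.85 billion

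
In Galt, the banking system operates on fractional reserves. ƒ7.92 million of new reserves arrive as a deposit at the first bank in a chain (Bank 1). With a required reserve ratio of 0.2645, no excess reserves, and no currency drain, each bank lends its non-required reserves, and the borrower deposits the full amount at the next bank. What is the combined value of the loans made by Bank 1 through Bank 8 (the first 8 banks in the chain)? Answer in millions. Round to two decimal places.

Bank i lends (1 − rr)^i of the original deposit: Bank 1 lends 7.92·0.7355 ≈ 5.8252, Bank 2 lends 7.92·0.7355² ≈ 4.2844, and so on.
Summing a geometric series: total = 7.92·[0.7355·(1 − 0.7355^8) / (1 − 0.7355)] ≈ 20.1373 million.

ƒ20.14 million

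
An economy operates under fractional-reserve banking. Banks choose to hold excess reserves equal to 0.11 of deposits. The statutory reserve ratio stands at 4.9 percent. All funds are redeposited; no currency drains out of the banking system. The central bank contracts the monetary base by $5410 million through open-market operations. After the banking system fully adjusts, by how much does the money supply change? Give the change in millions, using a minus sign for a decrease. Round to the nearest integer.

The money multiplier is m = 1 / (rr + e) = 1 / (0.049 + 0.11) ≈ 6.28931.
The sale removes 5410 million of base, so ΔM = m × ΔMB = 6.28931 × (−5410) = -34025.1671 million.

-34025 million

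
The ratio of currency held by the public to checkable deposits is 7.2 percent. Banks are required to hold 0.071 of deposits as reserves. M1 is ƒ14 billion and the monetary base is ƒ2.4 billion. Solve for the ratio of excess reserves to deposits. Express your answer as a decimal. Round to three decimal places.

0.041

Using m = M/MB = 14/2.4 ≈ 5.833333. Since m = (1 + c)/(c + rr + e), the denominator satisfies c + rr + e = (1 + c)/m = (1 + 0.072) / 5.833333 ≈ 0.183771.
With c = 0.072 and rr = 0.071, the ratio of excess reserves to deposits is 0.183771 − 0.072 − 0.071 = 0.040771.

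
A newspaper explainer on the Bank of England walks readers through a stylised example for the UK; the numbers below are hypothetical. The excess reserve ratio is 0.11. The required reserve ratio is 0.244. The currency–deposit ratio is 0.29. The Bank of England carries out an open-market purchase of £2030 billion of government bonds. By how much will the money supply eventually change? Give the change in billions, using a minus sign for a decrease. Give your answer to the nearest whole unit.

The money multiplier is m = (1 + c) / (rr + e + c) = (1 + 0.29) / (0.244 + 0.11 + 0.29) ≈ 2.00311.
The purchase adds 2030 billion of base, so ΔM = m × ΔMB = 2.00311 × (+2030) = 4066.3133 billion.

£4066 billion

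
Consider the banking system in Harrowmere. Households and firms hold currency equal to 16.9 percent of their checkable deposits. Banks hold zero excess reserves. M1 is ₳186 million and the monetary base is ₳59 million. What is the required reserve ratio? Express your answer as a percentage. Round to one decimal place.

Using m = M/MB = 186/59 ≈ 3.152542. Since m = (1 + c)/(c + rr + e), the denominator satisfies c + rr + e = (1 + c)/m = (1 + 0.169) / 3.152542 ≈ 0.370812.
With c = 0.169 and e = 0, the required reserve ratio is 0.370812 − 0.169 − 0 = 0.201812.

20.2%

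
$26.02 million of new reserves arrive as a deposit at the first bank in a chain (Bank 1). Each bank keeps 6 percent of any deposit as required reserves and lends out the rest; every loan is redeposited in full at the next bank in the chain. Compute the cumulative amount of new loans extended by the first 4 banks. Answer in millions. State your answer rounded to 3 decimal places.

Bank i lends (1 − rr)^i of the original deposit: Bank 1 lends 26.02·0.9400 = 24.4588, Bank 2 lends 26.02·0.9400² ≈ 22.9913, and so on.
Summing a geometric series: total = 26.02·[0.9400·(1 − 0.9400^4) / (1 − 0.9400)] ≈ 89.3770 million.

$89.377 million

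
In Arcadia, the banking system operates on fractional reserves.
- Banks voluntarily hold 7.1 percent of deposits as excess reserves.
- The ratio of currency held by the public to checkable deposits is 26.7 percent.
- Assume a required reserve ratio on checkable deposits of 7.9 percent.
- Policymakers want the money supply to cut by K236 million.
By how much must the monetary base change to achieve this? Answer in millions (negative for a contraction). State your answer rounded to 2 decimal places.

-77.67 million

The money multiplier is m = (1 + c) / (rr + e + c) = (1 + 0.267) / (0.079 + 0.071 + 0.267) ≈ 3.038369.
ΔMB = ΔM / m = (−236) / 3.038369 ≈ -77.6733 million.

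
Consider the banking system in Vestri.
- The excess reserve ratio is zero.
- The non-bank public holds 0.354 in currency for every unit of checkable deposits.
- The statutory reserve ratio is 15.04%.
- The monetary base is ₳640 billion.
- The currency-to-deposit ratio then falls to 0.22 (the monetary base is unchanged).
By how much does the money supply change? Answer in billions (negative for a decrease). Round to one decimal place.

₳390.0 billion

Initially m₁ = (1 + 0.354) / (0.1504 + 0.354) ≈ 2.68438, so M₁ = 2.68438 × 640 = 1718.0032 billion.
After the change m₂ = (1 + 0.22) / (0.1504 + 0.22) ≈ 3.29374, so M₂ = 3.29374 × 640 = 2107.9936 billion.
ΔM = M₂ − M₁ = 2107.9936 − 1718.0032 = 389.9904 billion.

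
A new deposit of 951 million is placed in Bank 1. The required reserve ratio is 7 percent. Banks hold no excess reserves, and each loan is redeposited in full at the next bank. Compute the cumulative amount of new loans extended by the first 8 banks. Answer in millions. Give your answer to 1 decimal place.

Bank i lends (1 − rr)^i of the original deposit: Bank 1 lends 951·0.9300 = 884.4300, Bank 2 lends 951·0.9300² = 822.5199, and so on.
Summing a geometric series: total = 951·[0.9300·(1 − 0.9300^8) / (1 − 0.9300)] ≈ 5564.5580 million.

5564.6 million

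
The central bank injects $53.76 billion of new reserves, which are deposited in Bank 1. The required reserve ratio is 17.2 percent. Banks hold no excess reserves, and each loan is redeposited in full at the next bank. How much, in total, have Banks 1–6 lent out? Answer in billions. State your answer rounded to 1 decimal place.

$175.4 billion

Bank i lends (1 − rr)^i of the original deposit: Bank 1 lends 53.76·0.8280 ≈ 44.5133, Bank 2 lends 53.76·0.8280² ≈ 36.8570, and so on.
Summing a geometric series: total = 53.76·[0.8280·(1 − 0.8280^6) / (1 − 0.8280)] ≈ 175.4025 billion.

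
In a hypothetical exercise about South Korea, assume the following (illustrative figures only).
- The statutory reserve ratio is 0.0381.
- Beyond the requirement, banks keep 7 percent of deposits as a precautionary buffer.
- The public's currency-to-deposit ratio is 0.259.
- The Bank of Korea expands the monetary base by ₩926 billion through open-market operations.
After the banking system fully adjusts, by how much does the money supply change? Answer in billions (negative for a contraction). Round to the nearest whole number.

₩3176 billion

The money multiplier is m = (1 + c) / (rr + e + c) = (1 + 0.259) / (0.0381 + 0.07 + 0.259) ≈ 3.4296.
The purchase adds 926 billion of base, so ΔM = m × ΔMB = 3.4296 × (+926) = 3175.8096 billion.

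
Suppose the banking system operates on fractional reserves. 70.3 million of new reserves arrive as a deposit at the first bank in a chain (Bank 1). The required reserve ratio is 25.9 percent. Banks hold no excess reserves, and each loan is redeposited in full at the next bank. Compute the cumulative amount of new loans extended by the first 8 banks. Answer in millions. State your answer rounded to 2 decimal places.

182.85 million

Bank i lends (1 − rr)^i of the original deposit: Bank 1 lends 70.3·0.7410 = 52.0923, Bank 2 lends 70.3·0.7410² ≈ 38.6004, and so on.
Summing a geometric series: total = 70.3·[0.7410·(1 − 0.7410^8) / (1 − 0.7410)] ≈ 182.8468 million.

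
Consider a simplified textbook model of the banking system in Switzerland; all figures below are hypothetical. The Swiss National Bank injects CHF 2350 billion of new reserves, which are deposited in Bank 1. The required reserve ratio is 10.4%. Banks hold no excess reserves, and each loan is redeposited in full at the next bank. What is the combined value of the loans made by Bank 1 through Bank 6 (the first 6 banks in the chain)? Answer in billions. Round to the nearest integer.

CHF 9770 billion

Bank i lends (1 − rr)^i of the original deposit: Bank 1 lends 2350·0.8960 = 2105.6000, Bank 2 lends 2350·0.8960² = 1886.6176, and so on.
Summing a geometric series: total = 2350·[0.8960·(1 − 0.8960^6) / (1 − 0.8960)] ≈ 9770.2720 billion.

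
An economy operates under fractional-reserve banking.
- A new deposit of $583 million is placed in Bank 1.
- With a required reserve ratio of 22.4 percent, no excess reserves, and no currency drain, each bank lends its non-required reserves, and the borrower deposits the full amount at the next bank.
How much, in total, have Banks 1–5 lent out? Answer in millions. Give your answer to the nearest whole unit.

$1451 million

Bank i lends (1 − rr)^i of the original deposit: Bank 1 lends 583·0.7760 = 452.4080, Bank 2 lends 583·0.7760² ≈ 351.0686, and so on.
Summing a geometric series: total = 583·[0.7760·(1 − 0.7760^5) / (1 − 0.7760)] ≈ 1451.3613 million.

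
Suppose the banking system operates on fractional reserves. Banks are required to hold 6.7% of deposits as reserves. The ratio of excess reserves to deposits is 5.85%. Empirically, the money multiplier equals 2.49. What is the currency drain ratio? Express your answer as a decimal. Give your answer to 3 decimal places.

0.461

Using m = 2.49. From m = (1 + c)/(c + rr + e), rearranging gives 1 + c = m·(c + rr + e), so c·(1 − m) = m·(rr + e) − 1.
Hence c = [m·(rr + e) − 1]/(1 − m) = [2.49 × (0.067 + 0.0585) − 1] / (1 − 2.49) ≈ 0.461413.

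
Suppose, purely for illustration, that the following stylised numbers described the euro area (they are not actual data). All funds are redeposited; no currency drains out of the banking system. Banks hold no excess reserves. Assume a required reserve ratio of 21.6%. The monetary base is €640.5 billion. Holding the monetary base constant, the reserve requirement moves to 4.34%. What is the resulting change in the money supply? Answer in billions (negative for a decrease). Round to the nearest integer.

Initially m₁ = 1 / (0.216) ≈ 4.6296, so M₁ = 4.6296 × 640.5 = 2965.2588 billion.
After the change m₂ = 1 / (0.0434) ≈ 23.0415, so M₂ = 23.0415 × 640.5 ≈ 14758.0807 billion.
ΔM = M₂ − M₁ = 14758.0807 − 2965.2588 = 11792.8219 billion.

€11793 billion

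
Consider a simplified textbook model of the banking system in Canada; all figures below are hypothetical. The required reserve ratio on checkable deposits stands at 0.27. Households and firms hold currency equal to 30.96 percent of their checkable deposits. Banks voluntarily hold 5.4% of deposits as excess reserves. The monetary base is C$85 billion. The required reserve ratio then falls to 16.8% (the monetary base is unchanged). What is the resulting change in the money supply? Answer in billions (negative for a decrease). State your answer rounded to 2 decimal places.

Initially m₁ = (1 + 0.3096) / (0.27 + 0.054 + 0.3096) ≈ 2.06692, so M₁ = 2.06692 × 85 = 175.6882 billion.
After the change m₂ = (1 + 0.3096) / (0.168 + 0.054 + 0.3096) ≈ 2.46351, so M₂ = 2.46351 × 85 ≈ 209.3983 billion.
ΔM = M₂ − M₁ = 209.3983 − 175.6882 = 33.7101 billion.

C$33.71 billion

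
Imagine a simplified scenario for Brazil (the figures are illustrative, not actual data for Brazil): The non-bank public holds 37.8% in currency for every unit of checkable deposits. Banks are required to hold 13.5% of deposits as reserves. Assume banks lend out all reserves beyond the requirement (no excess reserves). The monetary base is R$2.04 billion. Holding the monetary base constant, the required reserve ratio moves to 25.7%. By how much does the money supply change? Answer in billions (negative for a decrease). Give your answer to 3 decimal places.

Initially m₁ = (1 + 0.378) / (0.135 + 0.378) ≈ 2.68616, so M₁ = 2.68616 × 2.04 ≈ 5.4798 billion.
After the change m₂ = (1 + 0.378) / (0.257 + 0.378) ≈ 2.17008, so M₂ = 2.17008 × 2.04 ≈ 4.427 billion.
ΔM = M₂ − M₁ = 4.427 − 5.4798 = -1.0528 billion.

-1.053 billion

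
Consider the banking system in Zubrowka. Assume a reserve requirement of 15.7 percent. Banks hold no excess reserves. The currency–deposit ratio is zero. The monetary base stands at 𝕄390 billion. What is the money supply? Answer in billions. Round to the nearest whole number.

𝕄2484 billion

With no currency drain or excess reserves, the money multiplier is m = 1/rr = 1/0.157 ≈ 6.3694.
Money supply M = m × MB = 6.3694 × 390 = 2484.066 billion.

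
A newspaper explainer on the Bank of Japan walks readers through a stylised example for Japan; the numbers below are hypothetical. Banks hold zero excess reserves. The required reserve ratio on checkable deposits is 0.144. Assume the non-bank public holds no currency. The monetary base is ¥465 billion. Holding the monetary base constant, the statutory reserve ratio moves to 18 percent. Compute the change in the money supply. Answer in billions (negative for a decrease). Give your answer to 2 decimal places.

-645.83 billion

Initially m₁ = 1 / (0.144) ≈ 6.944444, so M₁ = 6.944444 × 465 ≈ 3229.1665 billion.
After the change m₂ = 1 / (0.18) ≈ 5.555556, so M₂ = 5.555556 × 465 ≈ 2583.3335 billion.
ΔM = M₂ − M₁ = 2583.3335 − 3229.1665 = -645.833 billion.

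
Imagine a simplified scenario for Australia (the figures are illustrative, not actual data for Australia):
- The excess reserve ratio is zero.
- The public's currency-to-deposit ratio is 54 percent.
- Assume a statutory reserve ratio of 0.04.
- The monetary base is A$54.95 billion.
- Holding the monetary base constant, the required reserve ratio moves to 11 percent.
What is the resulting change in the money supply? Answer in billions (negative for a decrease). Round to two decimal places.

-15.71 billion

Initially m₁ = (1 + 0.54) / (0.04 + 0.54) ≈ 2.65517, so M₁ = 2.65517 × 54.95 ≈ 145.9016 billion.
After the change m₂ = (1 + 0.54) / (0.11 + 0.54) ≈ 2.36923, so M₂ = 2.36923 × 54.95 ≈ 130.1892 billion.
ΔM = M₂ − M₁ = 130.1892 − 145.9016 = -15.7124 billion.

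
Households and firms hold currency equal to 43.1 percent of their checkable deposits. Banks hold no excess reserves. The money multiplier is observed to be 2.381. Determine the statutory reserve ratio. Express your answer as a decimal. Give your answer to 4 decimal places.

Using m = 2.381. Since m = (1 + c)/(c + rr + e), the denominator satisfies c + rr + e = (1 + c)/m = (1 + 0.431) / 2.381 ≈ 0.601008.
With c = 0.431 and e = 0, the statutory reserve ratio is 0.601008 − 0.431 − 0 = 0.170008.

0.1700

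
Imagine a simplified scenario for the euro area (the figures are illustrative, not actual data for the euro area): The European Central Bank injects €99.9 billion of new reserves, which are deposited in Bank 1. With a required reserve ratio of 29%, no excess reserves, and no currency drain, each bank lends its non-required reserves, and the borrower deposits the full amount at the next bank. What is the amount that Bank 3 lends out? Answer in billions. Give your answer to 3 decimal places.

Each bank lends a fraction (1 − rr) = 0.7100 of the deposit it receives, so Bank 3 receives 99.9·0.7100^2 and lends 99.9·0.7100^3 ≈ 35.7553 billion.

€35.755 billion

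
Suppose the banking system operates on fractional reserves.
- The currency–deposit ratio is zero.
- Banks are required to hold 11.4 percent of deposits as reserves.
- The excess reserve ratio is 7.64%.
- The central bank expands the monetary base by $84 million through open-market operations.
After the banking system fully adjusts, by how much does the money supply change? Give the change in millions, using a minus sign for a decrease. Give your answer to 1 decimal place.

The money multiplier is m = 1 / (rr + e) = 1 / (0.114 + 0.0764) ≈ 5.2521.
The purchase adds 84 million of base, so ΔM = m × ΔMB = 5.2521 × (+84) = 441.1764 million.

$441.2 million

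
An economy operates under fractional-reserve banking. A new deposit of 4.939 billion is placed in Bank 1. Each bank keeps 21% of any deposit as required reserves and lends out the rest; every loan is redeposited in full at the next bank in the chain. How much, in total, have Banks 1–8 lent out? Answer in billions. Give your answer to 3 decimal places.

15.761 billion

Bank i lends (1 − rr)^i of the original deposit: Bank 1 lends 4.939·0.7900 ≈ 3.9018, Bank 2 lends 4.939·0.7900² ≈ 3.0824, and so on.
Summing a geometric series: total = 4.939·[0.7900·(1 − 0.7900^8) / (1 − 0.7900)] ≈ 15.7613 billion.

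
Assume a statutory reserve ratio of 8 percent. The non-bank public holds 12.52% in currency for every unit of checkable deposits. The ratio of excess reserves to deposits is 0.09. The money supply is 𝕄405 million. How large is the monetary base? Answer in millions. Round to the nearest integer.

𝕄106 million

The money multiplier is m = (1 + c) / (rr + e + c) = (1 + 0.1252) / (0.08 + 0.09 + 0.1252) ≈ 3.8117.
MB = M / m = 405 / 3.8117 ≈ 106.2518 million.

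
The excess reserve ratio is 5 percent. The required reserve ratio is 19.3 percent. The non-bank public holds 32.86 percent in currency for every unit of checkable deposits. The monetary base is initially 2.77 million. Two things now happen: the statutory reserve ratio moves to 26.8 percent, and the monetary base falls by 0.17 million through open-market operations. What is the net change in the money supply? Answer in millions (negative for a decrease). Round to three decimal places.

-1.096 million

Before: m₁ = (1 + 0.3286) / (0.193 + 0.05 + 0.3286) ≈ 2.32435, MB₁ = 2.77, so M₁ = 2.32435 × 2.77 ≈ 6.4384 million.
After: m₂ = (1 + 0.3286) / (0.268 + 0.05 + 0.3286) ≈ 2.05475, MB₂ = 2.77 − 0.17 = 2.6, so M₂ = 2.05475 × 2.6 ≈ 5.3423 million.
ΔM = M₂ − M₁ = 5.3423 − 6.4384 = -1.0961 million.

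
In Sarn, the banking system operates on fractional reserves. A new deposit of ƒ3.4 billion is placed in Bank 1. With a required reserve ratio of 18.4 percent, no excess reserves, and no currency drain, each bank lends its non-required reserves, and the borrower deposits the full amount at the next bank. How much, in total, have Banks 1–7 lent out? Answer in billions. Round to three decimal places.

ƒ11.446 billion

Bank i lends (1 − rr)^i of the original deposit: Bank 1 lends 3.4·0.8160 = 2.7744, Bank 2 lends 3.4·0.8160² ≈ 2.2639, and so on.
Summing a geometric series: total = 3.4·[0.8160·(1 − 0.8160^7) / (1 − 0.8160)] ≈ 11.4460 billion.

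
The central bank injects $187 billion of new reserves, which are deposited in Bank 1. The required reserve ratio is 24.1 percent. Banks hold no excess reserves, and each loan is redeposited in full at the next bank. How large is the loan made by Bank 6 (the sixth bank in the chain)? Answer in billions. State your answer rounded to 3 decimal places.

$35.751 billion

Each bank lends a fraction (1 − rr) = 0.7590 of the deposit it receives, so Bank 6 receives 187·0.7590^5 and lends 187·0.7590^6 ≈ 35.7513 billion.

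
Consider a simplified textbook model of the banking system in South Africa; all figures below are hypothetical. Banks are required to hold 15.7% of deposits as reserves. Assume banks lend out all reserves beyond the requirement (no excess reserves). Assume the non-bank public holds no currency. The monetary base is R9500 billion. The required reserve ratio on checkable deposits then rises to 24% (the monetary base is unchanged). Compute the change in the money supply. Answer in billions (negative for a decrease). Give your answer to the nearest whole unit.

Initially m₁ = 1 / (0.157) ≈ 6.36943, so M₁ = 6.36943 × 9500 = 60509.585 billion.
After the change m₂ = 1 / (0.24) ≈ 4.16667, so M₂ = 4.16667 × 9500 = 39583.365 billion.
ΔM = M₂ − M₁ = 39583.365 − 60509.585 = -20926.22 billion.

-20926 billion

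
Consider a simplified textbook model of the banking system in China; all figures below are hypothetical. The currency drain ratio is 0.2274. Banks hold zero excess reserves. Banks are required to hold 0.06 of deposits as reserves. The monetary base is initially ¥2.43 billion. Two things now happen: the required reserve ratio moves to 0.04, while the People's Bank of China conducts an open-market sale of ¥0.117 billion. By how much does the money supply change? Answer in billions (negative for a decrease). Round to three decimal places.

¥0.239 billion

Before: m₁ = (1 + 0.2274) / (0.06 + 0.2274) ≈ 4.27070, MB₁ = 2.43, so M₁ = 4.27070 × 2.43 ≈ 10.3778 billion.
After: m₂ = (1 + 0.2274) / (0.04 + 0.2274) ≈ 4.59013, MB₂ = 2.43 − 0.117 = 2.313, so M₂ = 4.59013 × 2.313 ≈ 10.617 billion.
ΔM = M₂ − M₁ = 10.617 − 10.3778 = 0.2392 billion.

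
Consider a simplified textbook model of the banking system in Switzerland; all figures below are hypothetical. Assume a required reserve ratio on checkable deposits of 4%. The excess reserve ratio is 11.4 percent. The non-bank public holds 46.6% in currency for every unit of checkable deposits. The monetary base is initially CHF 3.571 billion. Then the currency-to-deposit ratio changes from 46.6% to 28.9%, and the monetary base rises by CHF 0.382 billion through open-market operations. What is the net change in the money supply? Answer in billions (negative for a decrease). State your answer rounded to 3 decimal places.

CHF 3.058 billion

Before: m₁ = (1 + 0.466) / (0.04 + 0.114 + 0.466) ≈ 2.36452, MB₁ = 3.571, so M₁ = 2.36452 × 3.571 ≈ 8.4437 billion.
After: m₂ = (1 + 0.289) / (0.04 + 0.114 + 0.289) ≈ 2.90971, MB₂ = 3.571 + 0.382 = 3.953, so M₂ = 2.90971 × 3.953 ≈ 11.5021 billion.
ΔM = M₂ − M₁ = 11.5021 − 8.4437 = 3.0584 billion.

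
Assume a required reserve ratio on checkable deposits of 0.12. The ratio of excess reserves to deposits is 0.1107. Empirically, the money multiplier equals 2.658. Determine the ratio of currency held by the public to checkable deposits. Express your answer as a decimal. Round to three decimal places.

Using m = 2.658. From m = (1 + c)/(c + rr + e), rearranging gives 1 + c = m·(c + rr + e), so c·(1 − m) = m·(rr + e) − 1.
Hence c = [m·(rr + e) − 1]/(1 − m) = [2.658 × (0.12 + 0.1107) − 1] / (1 − 2.658) ≈ 0.233293.

0.233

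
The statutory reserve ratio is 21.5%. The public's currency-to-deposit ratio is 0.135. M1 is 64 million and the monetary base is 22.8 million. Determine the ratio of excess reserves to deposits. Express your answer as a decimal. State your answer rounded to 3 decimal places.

Using m = M/MB = 64/22.8 ≈ 2.807018. Since m = (1 + c)/(c + rr + e), the denominator satisfies c + rr + e = (1 + c)/m = (1 + 0.135) / 2.807018 ≈ 0.404344.
With c = 0.135 and rr = 0.215, the ratio of excess reserves to deposits is 0.404344 − 0.135 − 0.215 = 0.054344.

0.054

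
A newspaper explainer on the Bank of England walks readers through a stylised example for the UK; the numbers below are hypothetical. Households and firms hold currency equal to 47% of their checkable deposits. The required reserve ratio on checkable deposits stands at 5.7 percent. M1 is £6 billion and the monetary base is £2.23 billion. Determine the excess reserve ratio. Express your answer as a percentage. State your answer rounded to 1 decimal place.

1.9%

Using m = M/MB = 6/2.23 ≈ 2.690583. Since m = (1 + c)/(c + rr + e), the denominator satisfies c + rr + e = (1 + c)/m = (1 + 0.47) / 2.690583 ≈ 0.546350.
With c = 0.47 and rr = 0.057, the excess reserve ratio is 0.546350 − 0.47 − 0.057 = 0.01935.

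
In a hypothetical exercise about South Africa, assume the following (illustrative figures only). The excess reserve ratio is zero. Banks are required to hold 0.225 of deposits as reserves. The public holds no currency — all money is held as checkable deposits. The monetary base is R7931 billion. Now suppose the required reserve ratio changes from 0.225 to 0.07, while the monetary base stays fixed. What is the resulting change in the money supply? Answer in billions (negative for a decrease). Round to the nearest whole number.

R78051 billion

Initially m₁ = 1 / (0.225) ≈ 4.44444, so M₁ = 4.44444 × 7931 ≈ 35248.8536 billion.
After the change m₂ = 1 / (0.07) ≈ 14.28571, so M₂ = 14.28571 × 7931 ≈ 113299.966 billion.
ΔM = M₂ − M₁ = 113299.966 − 35248.8536 = 78051.1124 billion.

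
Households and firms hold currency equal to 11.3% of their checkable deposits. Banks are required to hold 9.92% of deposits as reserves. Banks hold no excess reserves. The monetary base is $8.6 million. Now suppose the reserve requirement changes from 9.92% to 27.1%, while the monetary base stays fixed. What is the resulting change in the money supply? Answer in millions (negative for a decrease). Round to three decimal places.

-20.181 million

Initially m₁ = (1 + 0.113) / (0.0992 + 0.113) ≈ 5.24505, so M₁ = 5.24505 × 8.6 ≈ 45.1074 million.
After the change m₂ = (1 + 0.113) / (0.271 + 0.113) ≈ 2.89844, so M₂ = 2.89844 × 8.6 ≈ 24.9266 million.
ΔM = M₂ − M₁ = 24.9266 − 45.1074 = -20.1808 million.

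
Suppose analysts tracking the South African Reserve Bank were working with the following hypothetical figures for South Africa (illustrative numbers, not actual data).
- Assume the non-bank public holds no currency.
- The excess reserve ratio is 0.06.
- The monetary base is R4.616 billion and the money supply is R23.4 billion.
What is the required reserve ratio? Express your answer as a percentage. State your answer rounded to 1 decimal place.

13.7%

Using m = M/MB = 23.4/4.616 ≈ 5.069324. Since m = (1 + c)/(c + rr + e), the denominator satisfies c + rr + e = (1 + c)/m = (1 + 0) / 5.069324 ≈ 0.197265.
With c = 0 and e = 0.06, the required reserve ratio is 0.197265 − 0 − 0.06 = 0.137265.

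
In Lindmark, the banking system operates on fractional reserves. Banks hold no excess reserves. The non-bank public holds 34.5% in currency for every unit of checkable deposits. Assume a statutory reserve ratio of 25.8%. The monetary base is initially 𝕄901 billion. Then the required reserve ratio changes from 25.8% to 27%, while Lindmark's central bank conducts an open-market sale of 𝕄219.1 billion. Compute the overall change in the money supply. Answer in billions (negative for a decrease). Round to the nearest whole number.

Before: m₁ = (1 + 0.345) / (0.258 + 0.345) ≈ 2.2305, MB₁ = 901, so M₁ = 2.2305 × 901 = 2009.6805 billion.
After: m₂ = (1 + 0.345) / (0.27 + 0.345) ≈ 2.1870, MB₂ = 901 − 219.1 = 681.9, so M₂ = 2.1870 × 681.9 = 1491.3153 billion.
ΔM = M₂ − M₁ = 1491.3153 − 2009.6805 = -518.3652 billion.

-518 billion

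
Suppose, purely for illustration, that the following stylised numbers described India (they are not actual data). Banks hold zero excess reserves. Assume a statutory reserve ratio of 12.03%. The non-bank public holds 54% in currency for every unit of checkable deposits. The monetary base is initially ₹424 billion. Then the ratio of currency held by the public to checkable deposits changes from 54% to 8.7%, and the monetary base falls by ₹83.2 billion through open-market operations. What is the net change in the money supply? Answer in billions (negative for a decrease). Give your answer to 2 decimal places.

₹798.14 billion

Before: m₁ = (1 + 0.54) / (0.1203 + 0.54) ≈ 2.332273, MB₁ = 424, so M₁ = 2.332273 × 424 ≈ 988.8838 billion.
After: m₂ = (1 + 0.087) / (0.1203 + 0.087) ≈ 5.243608, MB₂ = 424 − 83.2 = 340.8, so M₂ = 5.243608 × 340.8 ≈ 1787.0216 billion.
ΔM = M₂ − M₁ = 1787.0216 − 988.8838 = 798.1378 billion.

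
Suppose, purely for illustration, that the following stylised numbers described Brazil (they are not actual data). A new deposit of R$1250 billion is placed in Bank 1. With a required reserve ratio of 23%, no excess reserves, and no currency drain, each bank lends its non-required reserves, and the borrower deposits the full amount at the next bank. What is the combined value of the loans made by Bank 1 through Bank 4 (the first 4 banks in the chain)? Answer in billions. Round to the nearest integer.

Bank i lends (1 − rr)^i of the original deposit: Bank 1 lends 1250·0.7700 = 962.5000, Bank 2 lends 1250·0.7700² = 741.1250, and so on.
Summing a geometric series: total = 1250·[0.7700·(1 − 0.7700^4) / (1 − 0.7700)] ≈ 2713.7043 billion.

R$2714 billion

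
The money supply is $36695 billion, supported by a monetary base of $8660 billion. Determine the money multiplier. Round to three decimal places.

The money multiplier is m = M / MB = 36695 / 8660 ≈ 4.23730.

4.237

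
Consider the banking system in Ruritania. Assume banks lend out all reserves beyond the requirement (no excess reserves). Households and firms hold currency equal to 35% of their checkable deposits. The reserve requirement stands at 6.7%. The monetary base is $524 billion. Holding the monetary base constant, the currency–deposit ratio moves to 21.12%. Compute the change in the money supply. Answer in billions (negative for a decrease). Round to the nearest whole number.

$585 billion

Initially m₁ = (1 + 0.35) / (0.067 + 0.35) ≈ 3.2374, so M₁ = 3.2374 × 524 = 1696.3976 billion.
After the change m₂ = (1 + 0.2112) / (0.067 + 0.2112) ≈ 4.3537, so M₂ = 4.3537 × 524 = 2281.3388 billion.
ΔM = M₂ − M₁ = 2281.3388 − 1696.3976 = 584.9412 billion.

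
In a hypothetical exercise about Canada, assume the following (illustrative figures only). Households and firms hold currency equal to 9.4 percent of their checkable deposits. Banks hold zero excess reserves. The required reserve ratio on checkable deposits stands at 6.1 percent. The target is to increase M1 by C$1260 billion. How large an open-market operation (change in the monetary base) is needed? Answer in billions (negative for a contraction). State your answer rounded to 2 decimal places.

C$178.52 billion

The money multiplier is m = (1 + c) / (rr + c) = (1 + 0.094) / (0.061 + 0.094) ≈ 7.0580645.
ΔMB = ΔM / m = (+1260) / 7.0580645 ≈ 178.5192 billion.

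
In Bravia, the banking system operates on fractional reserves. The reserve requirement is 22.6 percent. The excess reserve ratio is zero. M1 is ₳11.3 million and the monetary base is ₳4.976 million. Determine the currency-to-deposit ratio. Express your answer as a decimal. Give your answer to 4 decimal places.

Using m = M/MB = 11.3/4.976 ≈ 2.270900. From m = (1 + c)/(c + rr + e), rearranging gives 1 + c = m·(c + rr + e), so c·(1 − m) = m·(rr + e) − 1.
Hence c = [m·(rr + e) − 1]/(1 − m) = [2.270900 × (0.226 + 0) − 1] / (1 − 2.270900) ≈ 0.383017.

0.3830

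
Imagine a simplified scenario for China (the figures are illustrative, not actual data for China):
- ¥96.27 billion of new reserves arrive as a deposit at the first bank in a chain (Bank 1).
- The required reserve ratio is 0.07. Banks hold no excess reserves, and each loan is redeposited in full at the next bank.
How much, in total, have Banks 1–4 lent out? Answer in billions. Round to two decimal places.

Bank i lends (1 − rr)^i of the original deposit: Bank 1 lends 96.27·0.9300 = 89.5311, Bank 2 lends 96.27·0.9300² ≈ 83.2639, and so on.
Summing a geometric series: total = 96.27·[0.9300·(1 − 0.9300^4) / (1 − 0.9300)] ≈ 322.2454 billion.

¥322.25 billion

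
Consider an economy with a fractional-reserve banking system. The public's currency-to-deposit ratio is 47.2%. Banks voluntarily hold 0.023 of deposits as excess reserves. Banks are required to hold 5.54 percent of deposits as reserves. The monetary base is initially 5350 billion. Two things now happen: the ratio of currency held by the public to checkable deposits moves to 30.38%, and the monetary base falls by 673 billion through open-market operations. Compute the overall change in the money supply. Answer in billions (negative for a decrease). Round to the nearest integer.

1647 billion

Before: m₁ = (1 + 0.472) / (0.0554 + 0.023 + 0.472) ≈ 2.67442, MB₁ = 5350, so M₁ = 2.67442 × 5350 = 14308.147 billion.
After: m₂ = (1 + 0.3038) / (0.0554 + 0.023 + 0.3038) ≈ 3.41130, MB₂ = 5350 − 673 = 4677, so M₂ = 3.41130 × 4677 = 15954.6501 billion.
ΔM = M₂ − M₁ = 15954.6501 − 14308.147 = 1646.5031 billion.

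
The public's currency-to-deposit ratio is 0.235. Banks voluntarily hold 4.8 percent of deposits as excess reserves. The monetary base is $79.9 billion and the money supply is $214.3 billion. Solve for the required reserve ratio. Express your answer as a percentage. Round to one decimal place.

17.7%

Using m = M/MB = 214.3/79.9 ≈ 2.682103. Since m = (1 + c)/(c + rr + e), the denominator satisfies c + rr + e = (1 + c)/m = (1 + 0.235) / 2.682103 ≈ 0.460460.
With c = 0.235 and e = 0.048, the required reserve ratio is 0.460460 − 0.235 − 0.048 = 0.17746.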